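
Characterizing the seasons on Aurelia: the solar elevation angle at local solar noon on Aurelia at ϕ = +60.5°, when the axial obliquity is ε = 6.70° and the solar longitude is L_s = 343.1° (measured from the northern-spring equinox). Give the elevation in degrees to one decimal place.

27.6°

Solar declination: sin δ = sin ε · sin L_s = sin 6.70° × sin 343.1° = -0.03392, so δ = -1.944°.
At local noon the hour angle is zero, so the zenith angle equals |ϕ − δ| = |+60.5° − (-1.944°)| = 62.444°.
Elevation = 90° − 62.444° = 27.6°.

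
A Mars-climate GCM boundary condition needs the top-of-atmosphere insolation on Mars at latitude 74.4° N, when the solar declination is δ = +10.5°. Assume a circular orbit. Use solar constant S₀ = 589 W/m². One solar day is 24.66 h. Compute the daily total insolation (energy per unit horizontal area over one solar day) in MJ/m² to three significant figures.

10.0 MJ/m²

cos H₀ = −tan(+74.4°) tan(+10.500°) = -0.6638, H₀ = 2.2967 rad.
Bracket: H₀ sin φ sin δ + cos φ cos δ sin H₀ = 2.2967×0.96316×0.18224 + 0.26892×0.98325×0.74790 = 0.403131 + 0.197756 = 0.600887.
Q̄ = (S₀/π) × [bracket] = (589/π) × 0.600887 = 112.66 W/m².
Daily total = Q̄ × 24.66 h × 3600 s/h = 112.66 × 24.66 × 3600 / 10⁶ = 10.00 MJ/m².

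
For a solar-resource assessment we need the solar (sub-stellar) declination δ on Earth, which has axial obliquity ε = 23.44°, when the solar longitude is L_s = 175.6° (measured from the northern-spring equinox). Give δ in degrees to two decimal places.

sin δ = sin ε · sin L_s = sin 23.44° × sin 175.6° = 0.030518.
δ = arcsin(0.030518) = +1.75°.

δ = +1.75°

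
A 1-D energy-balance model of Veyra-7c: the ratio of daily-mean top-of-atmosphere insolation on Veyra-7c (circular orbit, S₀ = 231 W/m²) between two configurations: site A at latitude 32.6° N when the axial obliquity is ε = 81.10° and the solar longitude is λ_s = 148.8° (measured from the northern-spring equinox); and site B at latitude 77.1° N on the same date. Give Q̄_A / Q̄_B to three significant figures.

Q̄_A / Q̄_B ≈ 0.772

— Configuration A (φ=+32.6°):
Solar declination: sin δ = sin ε · sin λ_s = sin 81.10° × sin 148.8° = 0.51179, so δ = +30.783°.
cos H₀ = −tan(+32.6°) tan(+30.783°) = -0.3810, H₀ = 1.9617 rad.
Bracket: H₀ sin φ sin δ + cos φ cos δ sin H₀ = 1.9617×0.53877×0.51179 + 0.84245×0.85911×0.92458 = 0.540913 + 0.669171 = 1.210084.
Q̄ = (S₀/π) × [bracket] = (231/π) × 1.210084 = 88.977 W/m².
— Configuration B (φ=+77.1°):
cos H₀ = −tan(+77.1°) tan(+30.783°) = -2.6011 ≤ −1 ⇒ polar day, H₀ = π.
Bracket: H₀ sin φ sin δ + cos φ cos δ sin H₀ = 3.1416×0.97476×0.51179 + 0.22325×0.85911×0.00000 = 1.567258 + 0.000000 = 1.567258.
Q̄ = (S₀/π) × [bracket] = (231/π) × 1.567258 = 115.24 W/m².
Ratio Q̄_A / Q̄_B = 88.977 / 115.24 = 0.7721.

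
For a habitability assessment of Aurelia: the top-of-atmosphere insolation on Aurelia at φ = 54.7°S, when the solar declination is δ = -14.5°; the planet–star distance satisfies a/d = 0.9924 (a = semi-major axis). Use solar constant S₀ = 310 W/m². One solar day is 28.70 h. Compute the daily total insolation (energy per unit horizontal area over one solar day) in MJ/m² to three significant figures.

9.22 MJ/m²

cos H₀ = −tan(-54.7°) tan(-14.500°) = -0.3653, H₀ = 1.9447 rad.
Bracket: H₀ sin φ sin δ + cos φ cos δ sin H₀ = 1.9447×-0.81614×-0.25038 + 0.57786×0.96815×0.93091 = 0.397390 + 0.520802 = 0.918192.
Inverse-square distance factor (a/d)² = 0.9924² = 0.984858.
Q̄ = (S₀/π) × 0.984858 × [bracket] = (310/π) × 0.984858 × 0.918192 = 89.232 W/m².
Daily total = Q̄ × 28.70 h × 3600 s/h = 89.232 × 28.70 × 3600 / 10⁶ = 9.219 MJ/m².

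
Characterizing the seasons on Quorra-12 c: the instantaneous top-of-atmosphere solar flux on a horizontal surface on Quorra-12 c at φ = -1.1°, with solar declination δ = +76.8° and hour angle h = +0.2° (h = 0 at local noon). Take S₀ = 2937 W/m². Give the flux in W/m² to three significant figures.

cos θ_z = sin φ sin δ + cos φ cos δ cos h = -0.018690 + 0.228307 = 0.209617.
Flux = S₀ · cos θ_z = 2937 × 0.209617 = 615.6 W/m².

616 W/m²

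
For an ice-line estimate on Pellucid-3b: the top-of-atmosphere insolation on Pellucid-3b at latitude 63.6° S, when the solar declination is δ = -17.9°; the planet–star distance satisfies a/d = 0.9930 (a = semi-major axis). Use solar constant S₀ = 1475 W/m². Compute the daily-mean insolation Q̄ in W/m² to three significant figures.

Q̄ ≈ 439 W/m²

cos H₀ = −tan(-63.6°) tan(-17.900°) = -0.6507, H₀ = 2.2793 rad.
Bracket: H₀ sin φ sin δ + cos φ cos δ sin H₀ = 2.2793×-0.89571×-0.30736 + 0.44464×0.95159×0.75937 = 0.627504 + 0.321301 = 0.948805.
Inverse-square distance factor (a/d)² = 0.9930² = 0.986049.
Q̄ = (S₀/π) × 0.986049 × [bracket] = (1475/π) × 0.986049 × 0.948805 = 439.3 W/m².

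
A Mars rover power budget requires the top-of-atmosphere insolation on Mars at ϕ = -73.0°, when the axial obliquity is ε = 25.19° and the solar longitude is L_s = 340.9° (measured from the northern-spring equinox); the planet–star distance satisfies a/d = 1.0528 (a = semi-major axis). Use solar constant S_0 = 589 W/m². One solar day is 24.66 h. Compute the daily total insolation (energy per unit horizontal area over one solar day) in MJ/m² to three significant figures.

9.78 MJ/m²

Solar declination: sin δ = sin ε · sin L_s = sin 25.19° × sin 340.9° = -0.13927, so δ = -8.006°.
cos h₀ = −tan(-73.0°) tan(-8.006°) = -0.4600, h₀ = 2.0488 rad.
Bracket: h₀ sin ϕ sin δ + cos ϕ cos δ sin h₀ = 2.0488×-0.95630×-0.13927 + 0.29237×0.99025×0.88791 = 0.272867 + 0.257067 = 0.529934.
Inverse-square distance factor (a/d)² = 1.0528² = 1.108388.
Q̄ = (S_0/π) × 1.108388 × [bracket] = (589/π) × 1.108388 × 0.529934 = 110.12 W/m².
Daily total = Q̄ × 24.66 h × 3600 s/h = 110.12 × 24.66 × 3600 / 10⁶ = 9.776 MJ/m².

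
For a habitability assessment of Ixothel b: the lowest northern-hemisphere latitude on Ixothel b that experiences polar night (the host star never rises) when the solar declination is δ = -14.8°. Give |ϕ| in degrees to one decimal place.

Polar night requires cos h₀ = −tan ϕ tan δ ≥ 1, i.e. tan ϕ tan δ ≤ −1.
The boundary is |tan ϕ| · |tan δ| = 1, so |ϕ| = 90° − |δ| = 90° − 14.8° = 75.2° in the northern hemisphere.

|ϕ| = 75.2°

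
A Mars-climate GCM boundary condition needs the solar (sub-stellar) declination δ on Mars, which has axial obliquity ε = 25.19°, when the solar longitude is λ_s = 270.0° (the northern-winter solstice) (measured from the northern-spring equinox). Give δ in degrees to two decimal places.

sin δ = sin ε · sin λ_s = sin 25.19° × sin 270.0° = -0.425621.
δ = arcsin(-0.425621) = -25.19°.

δ = -25.19°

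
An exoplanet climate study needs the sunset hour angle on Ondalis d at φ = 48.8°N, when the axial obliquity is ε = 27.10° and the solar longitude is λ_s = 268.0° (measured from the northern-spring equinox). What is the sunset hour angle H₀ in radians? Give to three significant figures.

H₀ = 0.947 rad

Solar declination: sin δ = sin ε · sin λ_s = sin 27.10° × sin 268.0° = -0.45527, so δ = -27.082°.
cos H₀ = −tan φ · tan δ = −tan(+48.8°) × tan(-27.082°) = 0.5841, so H₀ = 0.9470 rad = 54.26°.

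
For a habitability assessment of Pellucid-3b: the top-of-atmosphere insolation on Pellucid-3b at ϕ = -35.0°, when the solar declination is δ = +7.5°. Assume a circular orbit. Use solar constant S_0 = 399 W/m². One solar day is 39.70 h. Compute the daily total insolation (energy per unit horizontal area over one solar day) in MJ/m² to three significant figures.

12.7 MJ/m²

cos h₀ = −tan(-35.0°) tan(+7.500°) = 0.0922, h₀ = 1.4785 rad.
Bracket: h₀ sin ϕ sin δ + cos ϕ cos δ sin h₀ = 1.4785×-0.57358×0.13053 + 0.81915×0.99144×0.99574 = -0.110694 + 0.808678 = 0.697984.
Q̄ = (S_0/π) × [bracket] = (399/π) × 0.697984 = 88.648 W/m².
Daily total = Q̄ × 39.70 h × 3600 s/h = 88.648 × 39.70 × 3600 / 10⁶ = 12.67 MJ/m².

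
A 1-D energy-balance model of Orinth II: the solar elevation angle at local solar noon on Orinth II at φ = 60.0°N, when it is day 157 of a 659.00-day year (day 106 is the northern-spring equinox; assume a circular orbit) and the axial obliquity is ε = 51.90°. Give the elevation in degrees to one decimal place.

51.6°

Solar longitude: λ_s = 360° × (157 − 106)/659.00 = 27.860°.
sin δ = sin 51.90° × sin 27.860° = 0.36775, so δ = +21.577°.
At local noon the hour angle is zero, so the zenith angle equals |φ − δ| = |+60.0° − (+21.577°)| = 38.423°.
Elevation = 90° − 38.423° = 51.6°.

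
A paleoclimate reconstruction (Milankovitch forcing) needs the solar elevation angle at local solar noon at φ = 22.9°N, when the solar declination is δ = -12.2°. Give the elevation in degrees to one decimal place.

54.9°

At local noon the hour angle is zero, so the zenith angle equals |φ − δ| = |+22.9° − (-12.200°)| = 35.100°.
Elevation = 90° − 35.100° = 54.9°.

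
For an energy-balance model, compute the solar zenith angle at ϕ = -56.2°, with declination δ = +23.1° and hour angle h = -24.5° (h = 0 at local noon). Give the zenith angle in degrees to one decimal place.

θ_z = 82.0°

cos θ_z = sin ϕ sin δ + cos ϕ cos δ cos h = -0.326026 + 0.465621 = 0.139595.
θ_z = arccos(0.139595) = 82.0°.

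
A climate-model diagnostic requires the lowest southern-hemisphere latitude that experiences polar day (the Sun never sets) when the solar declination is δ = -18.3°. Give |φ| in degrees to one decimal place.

|φ| = 71.7°

Polar day requires cos H₀ = −tan φ tan δ ≤ −1, i.e. tan φ tan δ ≥ 1.
The boundary is |tan φ| · |tan δ| = 1, so |φ| = 90° − |δ| = 90° − 18.3° = 71.7° in the southern hemisphere.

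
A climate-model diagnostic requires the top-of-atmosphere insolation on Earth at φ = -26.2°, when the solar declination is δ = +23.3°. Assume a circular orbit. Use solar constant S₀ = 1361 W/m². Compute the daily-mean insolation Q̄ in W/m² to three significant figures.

cos H₀ = −tan(-26.2°) tan(+23.300°) = 0.2119, H₀ = 1.3573 rad.
Bracket: H₀ sin φ sin δ + cos φ cos δ sin H₀ = 1.3573×-0.44151×0.39555 + 0.89726×0.91845×0.97729 = -0.237038 + 0.805373 = 0.568335.
Q̄ = (S₀/π) × [bracket] = (1361/π) × 0.568335 = 246.2 W/m².

Q̄ ≈ 246 W/m²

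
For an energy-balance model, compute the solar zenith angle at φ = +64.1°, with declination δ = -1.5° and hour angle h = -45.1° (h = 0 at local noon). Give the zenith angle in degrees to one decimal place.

cos θ_z = sin φ sin δ + cos φ cos δ cos h = -0.023548 + 0.308220 = 0.284672.
θ_z = arccos(0.284672) = 73.5°.

θ_z = 73.5°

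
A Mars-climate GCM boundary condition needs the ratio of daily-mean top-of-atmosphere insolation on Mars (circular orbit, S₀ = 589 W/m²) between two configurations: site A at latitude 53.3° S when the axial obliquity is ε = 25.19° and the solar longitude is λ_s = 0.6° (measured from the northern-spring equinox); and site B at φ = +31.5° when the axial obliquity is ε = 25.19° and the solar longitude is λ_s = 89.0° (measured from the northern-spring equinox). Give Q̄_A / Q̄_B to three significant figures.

— Configuration A (φ=-53.3°):
Solar declination: sin δ = sin ε · sin λ_s = sin 25.19° × sin 0.6° = 0.00446, so δ = +0.255°.
cos H₀ = −tan(-53.3°) tan(+0.255°) = 0.0060, H₀ = 1.5648 rad.
Bracket: H₀ sin φ sin δ + cos φ cos δ sin H₀ = 1.5648×-0.80178×0.00446 + 0.59763×0.99999×0.99998 = -0.005596 + 0.597612 = 0.592016.
Q̄ = (S₀/π) × [bracket] = (589/π) × 0.592016 = 110.99 W/m².
— Configuration B (φ=+31.5°):
Solar declination: sin δ = sin ε · sin λ_s = sin 25.19° × sin 89.0° = 0.42556, so δ = +25.186°.
cos H₀ = −tan(+31.5°) tan(+25.186°) = -0.2882, H₀ = 1.8631 rad.
Bracket: H₀ sin φ sin δ + cos φ cos δ sin H₀ = 1.8631×0.52250×0.42556 + 0.85264×0.90493×0.95758 = 0.414270 + 0.738849 = 1.153119.
Q̄ = (S₀/π) × [bracket] = (589/π) × 1.153119 = 216.19 W/m².
Ratio Q̄_A / Q̄_B = 110.99 / 216.19 = 0.5134.

Q̄_A / Q̄_B ≈ 0.513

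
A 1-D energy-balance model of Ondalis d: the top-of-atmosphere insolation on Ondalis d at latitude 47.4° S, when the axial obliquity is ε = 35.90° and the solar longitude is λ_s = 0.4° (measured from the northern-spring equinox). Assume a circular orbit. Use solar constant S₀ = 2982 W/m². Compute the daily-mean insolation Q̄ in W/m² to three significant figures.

Solar declination: sin δ = sin ε · sin λ_s = sin 35.90° × sin 0.4° = 0.00409, so δ = +0.235°.
cos H₀ = −tan(-47.4°) tan(+0.235°) = 0.0045, H₀ = 1.5663 rad.
Bracket: H₀ sin φ sin δ + cos φ cos δ sin H₀ = 1.5663×-0.73610×0.00409 + 0.67688×0.99999×0.99999 = -0.004716 + 0.676866 = 0.672150.
Q̄ = (S₀/π) × [bracket] = (2982/π) × 0.672150 = 638.0 W/m².

Q̄ ≈ 638 W/m²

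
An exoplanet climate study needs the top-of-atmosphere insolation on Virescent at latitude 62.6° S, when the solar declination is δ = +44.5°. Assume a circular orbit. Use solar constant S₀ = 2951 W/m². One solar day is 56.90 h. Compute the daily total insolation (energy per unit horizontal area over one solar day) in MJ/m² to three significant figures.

cos H₀ = −tan(-62.6°) tan(+44.500°) = 1.8958 ≥ 1 ⇒ polar night, H₀ = 0 and Q̄ = 0.
Daily total = Q̄ × 56.90 h × 3600 s/h = 0.00 MJ/m².

0.00 MJ/m²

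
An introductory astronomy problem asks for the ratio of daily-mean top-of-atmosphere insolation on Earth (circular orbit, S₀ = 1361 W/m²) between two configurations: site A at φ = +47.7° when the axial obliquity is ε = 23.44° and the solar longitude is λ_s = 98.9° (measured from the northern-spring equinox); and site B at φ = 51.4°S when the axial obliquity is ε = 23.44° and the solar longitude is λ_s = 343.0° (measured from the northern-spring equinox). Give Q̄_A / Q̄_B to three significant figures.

— Configuration A (φ=+47.7°):
Solar declination: sin δ = sin ε · sin λ_s = sin 23.44° × sin 98.9° = 0.39300, so δ = +23.141°.
cos H₀ = −tan(+47.7°) tan(+23.141°) = -0.4697, H₀ = 2.0597 rad.
Bracket: H₀ sin φ sin δ + cos φ cos δ sin H₀ = 2.0597×0.73963×0.39300 + 0.67301×0.91954×0.88283 = 0.598702 + 0.546348 = 1.145050.
Q̄ = (S₀/π) × [bracket] = (1361/π) × 1.145050 = 496.06 W/m².
— Configuration B (φ=-51.4°):
Solar declination: sin δ = sin ε · sin λ_s = sin 23.44° × sin 343.0° = -0.11630, so δ = -6.679°.
cos H₀ = −tan(-51.4°) tan(-6.679°) = -0.1467, H₀ = 1.7180 rad.
Bracket: H₀ sin φ sin δ + cos φ cos δ sin H₀ = 1.7180×-0.78152×-0.11630 + 0.62388×0.99321×0.98918 = 0.156150 + 0.612939 = 0.769089.
Q̄ = (S₀/π) × [bracket] = (1361/π) × 0.769089 = 333.18 W/m².
Ratio Q̄_A / Q̄_B = 496.06 / 333.18 = 1.489.

Q̄_A / Q̄_B ≈ 1.49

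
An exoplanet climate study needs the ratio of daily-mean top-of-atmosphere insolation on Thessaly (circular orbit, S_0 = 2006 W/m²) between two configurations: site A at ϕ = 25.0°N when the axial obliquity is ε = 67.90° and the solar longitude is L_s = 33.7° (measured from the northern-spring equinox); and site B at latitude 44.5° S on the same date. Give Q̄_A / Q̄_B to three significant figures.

Q̄_A / Q̄_B ≈ 7.40

— Configuration A (ϕ=+25.0°):
Solar declination: sin δ = sin ε · sin L_s = sin 67.90° × sin 33.7° = 0.51408, so δ = +30.936°.
cos h₀ = −tan(+25.0°) tan(+30.936°) = -0.2795, h₀ = 1.8540 rad.
Bracket: h₀ sin ϕ sin δ + cos ϕ cos δ sin h₀ = 1.8540×0.42262×0.51408 + 0.90631×0.85774×0.96015 = 0.402801 + 0.746400 = 1.149201.
Q̄ = (S_0/π) × [bracket] = (2006/π) × 1.149201 = 733.80 W/m².
— Configuration B (ϕ=-44.5°):
cos h₀ = −tan(-44.5°) tan(+30.936°) = 0.5890, h₀ = 0.9410 rad.
Bracket: h₀ sin ϕ sin δ + cos ϕ cos δ sin h₀ = 0.9410×-0.70091×0.51408 + 0.71325×0.85774×0.80816 = -0.339065 + 0.494419 = 0.155354.
Q̄ = (S_0/π) × [bracket] = (2006/π) × 0.155354 = 99.198 W/m².
Ratio Q̄_A / Q̄_B = 733.80 / 99.198 = 7.397.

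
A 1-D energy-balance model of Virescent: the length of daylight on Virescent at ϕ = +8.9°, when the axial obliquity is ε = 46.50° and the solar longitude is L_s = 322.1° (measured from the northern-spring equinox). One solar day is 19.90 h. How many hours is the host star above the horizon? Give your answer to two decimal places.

Solar declination: sin δ = sin ε · sin L_s = sin 46.50° × sin 322.1° = -0.44559, so δ = -26.461°.
cos h₀ = −tan ϕ · tan δ = −tan(+8.9°) × tan(-26.461°) = 0.0779, so h₀ = 1.4928 rad = 85.53°.
Daylight = 2h₀/(2π) × 19.90 h = (1.4928/π) × 19.90 = 9.46 h.

9.46 h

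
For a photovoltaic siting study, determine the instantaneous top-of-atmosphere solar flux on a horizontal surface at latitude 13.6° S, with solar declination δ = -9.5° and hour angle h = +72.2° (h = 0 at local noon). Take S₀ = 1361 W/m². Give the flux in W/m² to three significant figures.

cos θ_z = sin φ sin δ + cos φ cos δ cos h = 0.038810 + 0.293049 = 0.331859.
Flux = S₀ · cos θ_z = 1361 × 0.331859 = 451.7 W/m².

452 W/m²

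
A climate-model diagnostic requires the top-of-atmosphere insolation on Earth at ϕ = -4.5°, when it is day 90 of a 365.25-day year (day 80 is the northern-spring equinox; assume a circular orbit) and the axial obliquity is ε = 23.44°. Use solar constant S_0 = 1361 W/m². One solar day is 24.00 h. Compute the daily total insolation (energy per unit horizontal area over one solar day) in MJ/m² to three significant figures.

36.9 MJ/m²

Solar longitude: L_s = 360° × (90 − 80)/365.25 = 9.856°.
sin δ = sin 23.44° × sin 9.856° = 0.06809, so δ = +3.904°.
cos h₀ = −tan(-4.5°) tan(+3.904°) = 0.0054, h₀ = 1.5654 rad.
Bracket: h₀ sin ϕ sin δ + cos ϕ cos δ sin h₀ = 1.5654×-0.07846×0.06809 + 0.99692×0.99768×0.99999 = -0.008363 + 0.994597 = 0.986234.
Q̄ = (S_0/π) × [bracket] = (1361/π) × 0.986234 = 427.26 W/m².
Daily total = Q̄ × 24.00 h × 3600 s/h = 427.26 × 24.00 × 3600 / 10⁶ = 36.92 MJ/m².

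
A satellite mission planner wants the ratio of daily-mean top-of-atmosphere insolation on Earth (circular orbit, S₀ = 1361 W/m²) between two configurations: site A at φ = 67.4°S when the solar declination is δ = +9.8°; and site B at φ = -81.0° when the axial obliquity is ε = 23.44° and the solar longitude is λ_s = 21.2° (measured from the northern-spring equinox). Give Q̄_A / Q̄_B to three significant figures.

Q̄_A / Q̄_B ≈ 47.7

— Configuration A (φ=-67.4°):
cos H₀ = −tan(-67.4°) tan(+9.800°) = 0.4150, H₀ = 1.1429 rad.
Bracket: H₀ sin φ sin δ + cos φ cos δ sin H₀ = 1.1429×-0.92321×0.17021 + 0.38430×0.98541×0.90984 = -0.179595 + 0.344550 = 0.164955.
Q̄ = (S₀/π) × [bracket] = (1361/π) × 0.164955 = 71.462 W/m².
— Configuration B (φ=-81.0°):
Solar declination: sin δ = sin ε · sin λ_s = sin 23.44° × sin 21.2° = 0.14385, so δ = +8.271°.
cos H₀ = −tan(-81.0°) tan(+8.271°) = 0.9178, H₀ = 0.4083 rad.
Bracket: H₀ sin φ sin δ + cos φ cos δ sin H₀ = 0.4083×-0.98769×0.14385 + 0.15643×0.98960×0.39709 = -0.058011 + 0.061471 = 0.003460.
Q̄ = (S₀/π) × [bracket] = (1361/π) × 0.003460 = 1.4989 W/m².
Ratio Q̄_A / Q̄_B = 71.462 / 1.4989 = 47.68.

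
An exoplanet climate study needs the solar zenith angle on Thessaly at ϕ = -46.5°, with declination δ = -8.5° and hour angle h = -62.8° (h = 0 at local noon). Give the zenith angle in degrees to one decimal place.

cos θ_z = sin ϕ sin δ + cos ϕ cos δ cos h = 0.107217 + 0.311189 = 0.418406.
θ_z = arccos(0.418406) = 65.3°.

θ_z = 65.3°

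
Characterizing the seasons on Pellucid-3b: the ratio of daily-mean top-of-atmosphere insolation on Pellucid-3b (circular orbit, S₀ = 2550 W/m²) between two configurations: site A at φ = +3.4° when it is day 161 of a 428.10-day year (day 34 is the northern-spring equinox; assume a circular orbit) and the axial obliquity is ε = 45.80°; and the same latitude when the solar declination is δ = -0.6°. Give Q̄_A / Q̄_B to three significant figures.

Q̄_A / Q̄_B ≈ 0.793

— Configuration A (φ=+3.4°):
Solar longitude: λ_s = 360° × (161 − 34)/428.10 = 106.797°.
sin δ = sin 45.80° × sin 106.797° = 0.68632, so δ = +43.340°.
cos H₀ = −tan(+3.4°) tan(+43.340°) = -0.0561, H₀ = 1.6269 rad.
Bracket: H₀ sin φ sin δ + cos φ cos δ sin H₀ = 1.6269×0.05931×0.68632 + 0.99824×0.72730×0.99843 = 0.066224 + 0.724880 = 0.791104.
Q̄ = (S₀/π) × [bracket] = (2550/π) × 0.791104 = 642.13 W/m².
— Configuration B (φ=+3.4°):
cos H₀ = −tan(+3.4°) tan(-0.600°) = 0.0006, H₀ = 1.5702 rad.
Bracket: H₀ sin φ sin δ + cos φ cos δ sin H₀ = 1.5702×0.05931×-0.01047 + 0.99824×0.99995×1.00000 = -0.000975 + 0.998190 = 0.997215.
Q̄ = (S₀/π) × [bracket] = (2550/π) × 0.997215 = 809.43 W/m².
Ratio Q̄_A / Q̄_B = 642.13 / 809.43 = 0.7933.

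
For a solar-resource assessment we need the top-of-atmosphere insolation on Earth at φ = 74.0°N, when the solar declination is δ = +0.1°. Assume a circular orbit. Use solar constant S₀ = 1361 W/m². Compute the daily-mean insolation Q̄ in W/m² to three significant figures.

cos H₀ = −tan(+74.0°) tan(+0.100°) = -0.0061, H₀ = 1.5769 rad.
Bracket: H₀ sin φ sin δ + cos φ cos δ sin H₀ = 1.5769×0.96126×0.00175 + 0.27564×1.00000×0.99998 = 0.002653 + 0.275634 = 0.278287.
Q̄ = (S₀/π) × [bracket] = (1361/π) × 0.278287 = 120.6 W/m².

Q̄ ≈ 121 W/m²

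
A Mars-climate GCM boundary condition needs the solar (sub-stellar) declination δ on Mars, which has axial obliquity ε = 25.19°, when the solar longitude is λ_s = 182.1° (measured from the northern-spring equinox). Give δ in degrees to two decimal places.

sin δ = sin ε · sin λ_s = sin 25.19° × sin 182.1° = -0.015596.
δ = arcsin(-0.015596) = -0.89°.

δ = -0.89°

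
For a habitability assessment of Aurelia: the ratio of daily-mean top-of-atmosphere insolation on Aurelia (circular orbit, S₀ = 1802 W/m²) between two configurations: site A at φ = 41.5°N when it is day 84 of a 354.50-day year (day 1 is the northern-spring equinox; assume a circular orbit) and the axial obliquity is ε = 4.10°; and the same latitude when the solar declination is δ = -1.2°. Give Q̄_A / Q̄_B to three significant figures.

— Configuration A (φ=+41.5°):
Solar longitude: λ_s = 360° × (84 − 1)/354.50 = 84.288°.
sin δ = sin 4.10° × sin 84.288° = 0.07114, so δ = +4.080°.
cos H₀ = −tan(+41.5°) tan(+4.080°) = -0.0631, H₀ = 1.6339 rad.
Bracket: H₀ sin φ sin δ + cos φ cos δ sin H₀ = 1.6339×0.66262×0.07114 + 0.74896×0.99747×0.99801 = 0.077020 + 0.745578 = 0.822598.
Q̄ = (S₀/π) × [bracket] = (1802/π) × 0.822598 = 471.84 W/m².
— Configuration B (φ=+41.5°):
cos H₀ = −tan(+41.5°) tan(-1.200°) = 0.0185, H₀ = 1.5523 rad.
Bracket: H₀ sin φ sin δ + cos φ cos δ sin H₀ = 1.5523×0.66262×-0.02094 + 0.74896×0.99978×0.99983 = -0.021539 + 0.748668 = 0.727129.
Q̄ = (S₀/π) × [bracket] = (1802/π) × 0.727129 = 417.08 W/m².
Ratio Q̄_A / Q̄_B = 471.84 / 417.08 = 1.131.

Q̄_A / Q̄_B ≈ 1.13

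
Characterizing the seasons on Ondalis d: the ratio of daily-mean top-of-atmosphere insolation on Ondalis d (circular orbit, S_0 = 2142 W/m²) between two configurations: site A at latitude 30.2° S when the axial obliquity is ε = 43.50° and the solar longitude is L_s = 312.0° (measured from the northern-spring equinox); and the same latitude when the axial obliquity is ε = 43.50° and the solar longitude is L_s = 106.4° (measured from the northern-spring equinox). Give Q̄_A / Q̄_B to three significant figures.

— Configuration A (ϕ=-30.2°):
Solar declination: sin δ = sin ε · sin L_s = sin 43.50° × sin 312.0° = -0.51155, so δ = -30.767°.
cos h₀ = −tan(-30.2°) tan(-30.767°) = -0.3465, h₀ = 1.9246 rad.
Bracket: h₀ sin ϕ sin δ + cos ϕ cos δ sin h₀ = 1.9246×-0.50302×-0.51155 + 0.86427×0.85926×0.93805 = 0.495238 + 0.696627 = 1.191865.
Q̄ = (S_0/π) × [bracket] = (2142/π) × 1.191865 = 812.64 W/m².
— Configuration B (ϕ=-30.2°):
Solar declination: sin δ = sin ε · sin L_s = sin 43.50° × sin 106.4° = 0.66035, so δ = +41.326°.
cos h₀ = −tan(-30.2°) tan(+41.326°) = 0.5118, h₀ = 1.0335 rad.
Bracket: h₀ sin ϕ sin δ + cos ϕ cos δ sin h₀ = 1.0335×-0.50302×0.66035 + 0.86427×0.75096×0.85911 = -0.343297 + 0.557590 = 0.214293.
Q̄ = (S_0/π) × [bracket] = (2142/π) × 0.214293 = 146.11 W/m².
Ratio Q̄_A / Q̄_B = 812.64 / 146.11 = 5.562.

Q̄_A / Q̄_B ≈ 5.56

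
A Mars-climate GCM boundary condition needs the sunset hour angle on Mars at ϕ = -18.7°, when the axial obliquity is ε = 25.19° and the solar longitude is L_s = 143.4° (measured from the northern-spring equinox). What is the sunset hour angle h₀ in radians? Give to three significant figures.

Solar declination: sin δ = sin ε · sin L_s = sin 25.19° × sin 143.4° = 0.25377, so δ = +14.700°.
cos h₀ = −tan ϕ · tan δ = −tan(-18.7°) × tan(+14.700°) = 0.0888, so h₀ = 1.4819 rad = 84.91°.

h₀ = 1.48 rad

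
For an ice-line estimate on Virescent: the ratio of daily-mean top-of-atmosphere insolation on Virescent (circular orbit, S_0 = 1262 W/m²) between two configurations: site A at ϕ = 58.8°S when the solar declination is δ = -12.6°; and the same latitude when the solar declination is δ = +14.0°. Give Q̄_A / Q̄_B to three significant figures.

— Configuration A (ϕ=-58.8°):
cos h₀ = −tan(-58.8°) tan(-12.600°) = -0.3691, h₀ = 1.9488 rad.
Bracket: h₀ sin ϕ sin δ + cos ϕ cos δ sin h₀ = 1.9488×-0.85536×-0.21814 + 0.51803×0.97592×0.92940 = 0.363623 + 0.469864 = 0.833487.
Q̄ = (S_0/π) × [bracket] = (1262/π) × 0.833487 = 334.82 W/m².
— Configuration B (ϕ=-58.8°):
cos h₀ = −tan(-58.8°) tan(+14.000°) = 0.4117, h₀ = 1.1465 rad.
Bracket: h₀ sin ϕ sin δ + cos ϕ cos δ sin h₀ = 1.1465×-0.85536×0.24192 + 0.51803×0.97030×0.91132 = -0.237244 + 0.458070 = 0.220826.
Q̄ = (S_0/π) × [bracket] = (1262/π) × 0.220826 = 88.707 W/m².
Ratio Q̄_A / Q̄_B = 334.82 / 88.707 = 3.774.

Q̄_A / Q̄_B ≈ 3.77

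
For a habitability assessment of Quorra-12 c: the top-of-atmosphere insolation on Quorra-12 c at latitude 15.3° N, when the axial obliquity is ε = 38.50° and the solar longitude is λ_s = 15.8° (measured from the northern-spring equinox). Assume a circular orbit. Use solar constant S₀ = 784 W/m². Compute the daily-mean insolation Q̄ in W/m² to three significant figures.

Q̄ ≈ 255 W/m²

Solar declination: sin δ = sin ε · sin λ_s = sin 38.50° × sin 15.8° = 0.16950, so δ = +9.759°.
cos H₀ = −tan(+15.3°) tan(+9.759°) = -0.0471, H₀ = 1.6179 rad.
Bracket: H₀ sin φ sin δ + cos φ cos δ sin H₀ = 1.6179×0.26387×0.16950 + 0.96456×0.98553×0.99889 = 0.072362 + 0.949548 = 1.021910.
Q̄ = (S₀/π) × [bracket] = (784/π) × 1.021910 = 255.0 W/m².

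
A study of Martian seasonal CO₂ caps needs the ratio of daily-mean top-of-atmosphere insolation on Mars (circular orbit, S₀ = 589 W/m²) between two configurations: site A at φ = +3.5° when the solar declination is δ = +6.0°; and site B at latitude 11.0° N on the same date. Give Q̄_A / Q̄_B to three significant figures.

— Configuration A (φ=+3.5°):
cos H₀ = −tan(+3.5°) tan(+6.000°) = -0.0064, H₀ = 1.5772 rad.
Bracket: H₀ sin φ sin δ + cos φ cos δ sin H₀ = 1.5772×0.06105×0.10453 + 0.99813×0.99452×0.99998 = 0.010065 + 0.992640 = 1.002705.
Q̄ = (S₀/π) × [bracket] = (589/π) × 1.002705 = 187.99 W/m².
— Configuration B (φ=+11.0°):
cos H₀ = −tan(+11.0°) tan(+6.000°) = -0.0204, H₀ = 1.5912 rad.
Bracket: H₀ sin φ sin δ + cos φ cos δ sin H₀ = 1.5912×0.19081×0.10453 + 0.98163×0.99452×0.99979 = 0.031737 + 0.976046 = 1.007783.
Q̄ = (S₀/π) × [bracket] = (589/π) × 1.007783 = 188.94 W/m².
Ratio Q̄_A / Q̄_B = 187.99 / 188.94 = 0.9950.

Q̄_A / Q̄_B ≈ 0.995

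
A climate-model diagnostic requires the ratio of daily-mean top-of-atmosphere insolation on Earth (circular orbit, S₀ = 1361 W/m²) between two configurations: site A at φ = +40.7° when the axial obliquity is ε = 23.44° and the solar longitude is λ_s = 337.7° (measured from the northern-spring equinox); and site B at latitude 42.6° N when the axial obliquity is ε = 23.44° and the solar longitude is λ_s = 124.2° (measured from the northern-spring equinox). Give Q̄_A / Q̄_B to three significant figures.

Q̄_A / Q̄_B ≈ 0.556

— Configuration A (φ=+40.7°):
Solar declination: sin δ = sin ε · sin λ_s = sin 23.44° × sin 337.7° = -0.15094, so δ = -8.682°.
cos H₀ = −tan(+40.7°) tan(-8.682°) = 0.1313, H₀ = 1.4391 rad.
Bracket: H₀ sin φ sin δ + cos φ cos δ sin H₀ = 1.4391×0.65210×-0.15094 + 0.75813×0.98854×0.99134 = -0.141648 + 0.742952 = 0.601304.
Q̄ = (S₀/π) × [bracket] = (1361/π) × 0.601304 = 260.50 W/m².
— Configuration B (φ=+42.6°):
Solar declination: sin δ = sin ε · sin λ_s = sin 23.44° × sin 124.2° = 0.32900, so δ = +19.208°.
cos H₀ = −tan(+42.6°) tan(+19.208°) = -0.3204, H₀ = 1.8969 rad.
Bracket: H₀ sin φ sin δ + cos φ cos δ sin H₀ = 1.8969×0.67688×0.32900 + 0.73610×0.94433×0.94729 = 0.422427 + 0.658481 = 1.080908.
Q̄ = (S₀/π) × [bracket] = (1361/π) × 1.080908 = 468.27 W/m².
Ratio Q̄_A / Q̄_B = 260.50 / 468.27 = 0.5563.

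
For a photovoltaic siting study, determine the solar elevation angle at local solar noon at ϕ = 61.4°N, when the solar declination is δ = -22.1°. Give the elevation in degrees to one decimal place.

6.5°

At local noon the hour angle is zero, so the zenith angle equals |ϕ − δ| = |+61.4° − (-22.100°)| = 83.500°.
Elevation = 90° − 83.500° = 6.5°.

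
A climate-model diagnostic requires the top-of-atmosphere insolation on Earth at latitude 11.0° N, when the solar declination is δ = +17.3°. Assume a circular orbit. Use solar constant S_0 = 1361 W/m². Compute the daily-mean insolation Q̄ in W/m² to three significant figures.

Q̄ ≈ 445 W/m²

cos h₀ = −tan(+11.0°) tan(+17.300°) = -0.0605, h₀ = 1.6314 rad.
Bracket: h₀ sin ϕ sin δ + cos ϕ cos δ sin h₀ = 1.6314×0.19081×0.29737 + 0.98163×0.95476×0.99817 = 0.092568 + 0.935506 = 1.028074.
Q̄ = (S_0/π) × [bracket] = (1361/π) × 1.028074 = 445.4 W/m².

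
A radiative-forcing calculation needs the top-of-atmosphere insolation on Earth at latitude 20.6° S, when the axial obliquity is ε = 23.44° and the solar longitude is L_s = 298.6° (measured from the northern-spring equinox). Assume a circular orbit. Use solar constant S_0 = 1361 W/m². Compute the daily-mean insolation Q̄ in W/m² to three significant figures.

Q̄ ≈ 467 W/m²

Solar declination: sin δ = sin ε · sin L_s = sin 23.44° × sin 298.6° = -0.34925, so δ = -20.442°.
cos h₀ = −tan(-20.6°) tan(-20.442°) = -0.1401, h₀ = 1.7114 rad.
Bracket: h₀ sin ϕ sin δ + cos ϕ cos δ sin h₀ = 1.7114×-0.35184×-0.34925 + 0.93606×0.93703×0.99014 = 0.210297 + 0.868468 = 1.078765.
Q̄ = (S_0/π) × [bracket] = (1361/π) × 1.078765 = 467.3 W/m².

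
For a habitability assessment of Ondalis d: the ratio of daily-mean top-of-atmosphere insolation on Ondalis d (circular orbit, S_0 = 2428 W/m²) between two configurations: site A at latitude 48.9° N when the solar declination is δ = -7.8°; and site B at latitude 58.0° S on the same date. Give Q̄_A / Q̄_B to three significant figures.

— Configuration A (ϕ=+48.9°):
cos h₀ = −tan(+48.9°) tan(-7.800°) = 0.1570, h₀ = 1.4131 rad.
Bracket: h₀ sin ϕ sin δ + cos ϕ cos δ sin h₀ = 1.4131×0.75356×-0.13572 + 0.65738×0.99075×0.98759 = -0.144522 + 0.643217 = 0.498695.
Q̄ = (S_0/π) × [bracket] = (2428/π) × 0.498695 = 385.42 W/m².
— Configuration B (ϕ=-58.0°):
cos h₀ = −tan(-58.0°) tan(-7.800°) = -0.2192, h₀ = 1.7918 rad.
Bracket: h₀ sin ϕ sin δ + cos ϕ cos δ sin h₀ = 1.7918×-0.84805×-0.13572 + 0.52992×0.99075×0.97568 = 0.206231 + 0.512250 = 0.718481.
Q̄ = (S_0/π) × [bracket] = (2428/π) × 0.718481 = 555.28 W/m².
Ratio Q̄_A / Q̄_B = 385.42 / 555.28 = 0.6941.

Q̄_A / Q̄_B ≈ 0.694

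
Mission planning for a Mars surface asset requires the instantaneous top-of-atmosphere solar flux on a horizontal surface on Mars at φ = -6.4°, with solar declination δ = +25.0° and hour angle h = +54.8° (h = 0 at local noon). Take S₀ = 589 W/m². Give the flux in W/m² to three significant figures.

278 W/m²

cos θ_z = sin φ sin δ + cos φ cos δ cos h = -0.047109 + 0.519169 = 0.472060.
Flux = S₀ · cos θ_z = 589 × 0.472060 = 278.0 W/m².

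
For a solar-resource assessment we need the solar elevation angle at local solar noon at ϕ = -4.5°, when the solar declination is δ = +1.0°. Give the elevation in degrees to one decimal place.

At local noon the hour angle is zero, so the zenith angle equals |ϕ − δ| = |-4.5° − (+1.000°)| = 5.500°.
Elevation = 90° − 5.500° = 84.5°.

84.5°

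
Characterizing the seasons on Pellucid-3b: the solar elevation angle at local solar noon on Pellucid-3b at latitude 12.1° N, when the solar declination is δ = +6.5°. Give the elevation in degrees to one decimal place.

At local noon the hour angle is zero, so the zenith angle equals |φ − δ| = |+12.1° − (+6.500°)| = 5.600°.
Elevation = 90° − 5.600° = 84.4°.

84.4°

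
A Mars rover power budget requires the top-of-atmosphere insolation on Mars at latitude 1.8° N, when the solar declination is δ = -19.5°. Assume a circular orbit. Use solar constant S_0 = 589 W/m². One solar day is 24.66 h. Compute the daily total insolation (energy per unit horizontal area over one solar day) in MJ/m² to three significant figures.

cos h₀ = −tan(+1.8°) tan(-19.500°) = 0.0111, h₀ = 1.5597 rad.
Bracket: h₀ sin ϕ sin δ + cos ϕ cos δ sin h₀ = 1.5597×0.03141×-0.33381 + 0.99951×0.94264×0.99994 = -0.016353 + 0.942122 = 0.925769.
Q̄ = (S_0/π) × [bracket] = (589/π) × 0.925769 = 173.57 W/m².
Daily total = Q̄ × 24.66 h × 3600 s/h = 173.57 × 24.66 × 3600 / 10⁶ = 15.41 MJ/m².

15.4 MJ/m²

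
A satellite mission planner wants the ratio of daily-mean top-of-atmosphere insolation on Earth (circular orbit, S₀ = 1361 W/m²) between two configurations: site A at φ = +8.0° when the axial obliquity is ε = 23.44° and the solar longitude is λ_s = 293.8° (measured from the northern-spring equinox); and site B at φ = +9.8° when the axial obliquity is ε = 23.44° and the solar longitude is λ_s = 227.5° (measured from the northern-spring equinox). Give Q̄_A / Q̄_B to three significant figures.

Q̄_A / Q̄_B ≈ 0.976

— Configuration A (φ=+8.0°):
Solar declination: sin δ = sin ε · sin λ_s = sin 23.44° × sin 293.8° = -0.36396, so δ = -21.344°.
cos H₀ = −tan(+8.0°) tan(-21.344°) = 0.0549, H₀ = 1.5159 rad.
Bracket: H₀ sin φ sin δ + cos φ cos δ sin H₀ = 1.5159×0.13917×-0.36396 + 0.99027×0.93141×0.99849 = -0.076784 + 0.920955 = 0.844171.
Q̄ = (S₀/π) × [bracket] = (1361/π) × 0.844171 = 365.71 W/m².
— Configuration B (φ=+9.8°):
Solar declination: sin δ = sin ε · sin λ_s = sin 23.44° × sin 227.5° = -0.29328, so δ = -17.054°.
cos H₀ = −tan(+9.8°) tan(-17.054°) = 0.0530, H₀ = 1.5178 rad.
Bracket: H₀ sin φ sin δ + cos φ cos δ sin H₀ = 1.5178×0.17021×-0.29328 + 0.98541×0.95603×0.99860 = -0.075767 + 0.940763 = 0.864996.
Q̄ = (S₀/π) × [bracket] = (1361/π) × 0.864996 = 374.73 W/m².
Ratio Q̄_A / Q̄_B = 365.71 / 374.73 = 0.9759.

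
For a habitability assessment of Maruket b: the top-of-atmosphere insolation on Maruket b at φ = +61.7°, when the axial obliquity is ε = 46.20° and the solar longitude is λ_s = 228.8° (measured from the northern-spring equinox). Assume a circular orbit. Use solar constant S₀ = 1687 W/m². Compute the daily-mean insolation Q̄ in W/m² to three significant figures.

Solar declination: sin δ = sin ε · sin λ_s = sin 46.20° × sin 228.8° = -0.54306, so δ = -32.892°.
cos H₀ = −tan(+61.7°) tan(-32.892°) = 1.2011 ≥ 1 ⇒ polar night, H₀ = 0 and Q̄ = 0.

Q̄ ≈ 0.00 W/m²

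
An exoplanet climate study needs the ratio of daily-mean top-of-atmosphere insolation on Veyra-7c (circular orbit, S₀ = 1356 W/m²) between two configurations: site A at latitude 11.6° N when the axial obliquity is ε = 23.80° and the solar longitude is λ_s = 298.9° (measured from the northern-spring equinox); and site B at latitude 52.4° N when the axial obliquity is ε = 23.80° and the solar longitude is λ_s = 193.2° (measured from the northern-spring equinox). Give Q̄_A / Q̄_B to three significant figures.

Q̄_A / Q̄_B ≈ 1.62

— Configuration A (φ=+11.6°):
Solar declination: sin δ = sin ε · sin λ_s = sin 23.80° × sin 298.9° = -0.35329, so δ = -20.689°.
cos H₀ = −tan(+11.6°) tan(-20.689°) = 0.0775, H₀ = 1.4932 rad.
Bracket: H₀ sin φ sin δ + cos φ cos δ sin H₀ = 1.4932×0.20108×-0.35329 + 0.97958×0.93551×0.99699 = -0.106076 + 0.913649 = 0.807573.
Q̄ = (S₀/π) × [bracket] = (1356/π) × 0.807573 = 348.57 W/m².
— Configuration B (φ=+52.4°):
Solar declination: sin δ = sin ε · sin λ_s = sin 23.80° × sin 193.2° = -0.09215, so δ = -5.287°.
cos H₀ = −tan(+52.4°) tan(-5.287°) = 0.1202, H₀ = 1.4503 rad.
Bracket: H₀ sin φ sin δ + cos φ cos δ sin H₀ = 1.4503×0.79229×-0.09215 + 0.61015×0.99575×0.99275 = -0.105886 + 0.603152 = 0.497266.
Q̄ = (S₀/π) × [bracket] = (1356/π) × 0.497266 = 214.63 W/m².
Ratio Q̄_A / Q̄_B = 348.57 / 214.63 = 1.624.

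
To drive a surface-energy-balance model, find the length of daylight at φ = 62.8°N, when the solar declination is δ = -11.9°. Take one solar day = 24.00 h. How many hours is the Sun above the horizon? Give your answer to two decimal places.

cos H₀ = −tan φ · tan δ = −tan(+62.8°) × tan(-11.900°) = 0.4100, so H₀ = 1.1483 rad = 65.79°.
Daylight = 2H₀/(2π) × 24.00 h = (1.1483/π) × 24.00 = 8.77 h.

8.77 h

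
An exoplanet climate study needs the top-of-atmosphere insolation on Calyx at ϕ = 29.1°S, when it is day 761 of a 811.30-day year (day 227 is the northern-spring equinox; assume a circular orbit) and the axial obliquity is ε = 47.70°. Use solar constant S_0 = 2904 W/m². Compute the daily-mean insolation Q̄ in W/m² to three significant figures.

Solar longitude: L_s = 360° × (761 − 227)/811.30 = 236.953°.
sin δ = sin 47.70° × sin 236.953° = -0.61998, so δ = -38.314°.
cos h₀ = −tan(-29.1°) tan(-38.314°) = -0.4398, h₀ = 2.0262 rad.
Bracket: h₀ sin ϕ sin δ + cos ϕ cos δ sin h₀ = 2.0262×-0.48634×-0.61998 + 0.87377×0.78462×0.89810 = 0.610942 + 0.615717 = 1.226659.
Q̄ = (S_0/π) × [bracket] = (2904/π) × 1.226659 = 1134 W/m².

Q̄ ≈ 1.13e+03 W/m²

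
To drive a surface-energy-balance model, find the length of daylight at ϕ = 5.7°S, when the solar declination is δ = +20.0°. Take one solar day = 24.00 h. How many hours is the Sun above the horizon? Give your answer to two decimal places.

11.72 h

cos h₀ = −tan ϕ · tan δ = −tan(-5.7°) × tan(+20.000°) = 0.0363, so h₀ = 1.5345 rad = 87.92°.
Daylight = 2h₀/(2π) × 24.00 h = (1.5345/π) × 24.00 = 11.72 h.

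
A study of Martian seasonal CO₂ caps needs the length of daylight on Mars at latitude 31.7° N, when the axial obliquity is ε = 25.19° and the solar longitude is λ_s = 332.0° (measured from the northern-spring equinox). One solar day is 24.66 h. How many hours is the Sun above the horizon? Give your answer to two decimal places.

11.34 h

Solar declination: sin δ = sin ε · sin λ_s = sin 25.19° × sin 332.0° = -0.19982, so δ = -11.526°.
cos H₀ = −tan φ · tan δ = −tan(+31.7°) × tan(-11.526°) = 0.1259, so H₀ = 1.4445 rad = 82.76°.
Daylight = 2H₀/(2π) × 24.66 h = (1.4445/π) × 24.66 = 11.34 h.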